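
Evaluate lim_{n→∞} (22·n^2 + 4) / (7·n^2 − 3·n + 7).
lim = 22/7

For large n the leading n^2 terms dominate both numerator and denominator. Dividing top and bottom by n^2, every other term tends to 0, leaving 22/7.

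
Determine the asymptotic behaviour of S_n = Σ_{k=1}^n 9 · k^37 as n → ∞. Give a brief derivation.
S_n ~ 9 · n^38 / 38

By integral comparison (Euler-Maclaurin), Σ_{k=1}^n 9 · k^37 = 9 · ∫_0^n x^37 dx + O(n^37) = 9 · n^38/38 + O(n^37). (Equivalently, Faulhaber's formula gives the same leading term.)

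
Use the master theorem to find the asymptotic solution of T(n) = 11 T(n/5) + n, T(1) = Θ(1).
T(n) = Θ(n^(log_5 11))

Master theorem: compare f(n) = n to n^(log_5 11) where log_5 11 ≈ 1.490. Since 1 < log_5 11, we have f(n) = O(n^(log_5 11 − ε)) for some ε > 0 — Case 1. Hence T(n) = Θ(n^(log_5 11)).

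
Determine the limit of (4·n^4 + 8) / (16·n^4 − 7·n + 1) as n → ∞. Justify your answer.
lim = 4/16 = 1/4

For large n the leading n^4 terms dominate both numerator and denominator. Dividing top and bottom by n^4, every other term tends to 0, leaving 4/16 = 1/4.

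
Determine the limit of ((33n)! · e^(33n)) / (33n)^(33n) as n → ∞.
lim = ∞

Stirling: (33n)! ~ sqrt(2π·33n) · (33n/e)^(33n). Hence
  (33n)! · e^(33n) / (33n)^(33n) ~ sqrt(2π·33n) = sqrt(2π·33) · sqrt(n) → ∞.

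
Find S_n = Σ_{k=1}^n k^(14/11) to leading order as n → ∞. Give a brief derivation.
S_n ~ (11/25) · n^(25/11)

Integral comparison: Σ_{k=1}^n k^(14/11) = ∫_0^n x^(14/11) dx + O(n^(14/11)). The integral is n^(1 + 14/11) / (1 + 14/11) = n^((14+11)/11) / ((14+11)/11) = (11/25) · n^(25/11).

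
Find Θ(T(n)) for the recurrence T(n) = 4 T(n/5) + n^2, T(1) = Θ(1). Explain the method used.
T(n) = Θ(n^2)

log_5 4 ≈ 0.861. f(n) = n^2 dominates n^(log_5 4) since 2 > 0.861, and the regularity condition a·f(n/b) = 4·(n/5)^2 = (4/25)·n^2 ≤ c·f(n) holds with c = 4/25 ≈ 0.16 < 1. So this is Case 3: T(n) = Θ(f(n)) = Θ(n^2).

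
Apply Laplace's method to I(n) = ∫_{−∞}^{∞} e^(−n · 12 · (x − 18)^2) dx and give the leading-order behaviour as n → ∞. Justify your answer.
I(n) = sqrt(π/(12n))

Here φ(x) = 12 · (x − 18)^2 has its unique minimum at x* = 18 with φ(x*) = 0 and φ''(x*) = 24. Laplace's method gives
  I(n) ~ e^(−n φ(x*)) · sqrt(2π / (n · φ''(x*))) = sqrt(2π / (24n)) = sqrt(π/(12n)).
This is exact: substituting u = (x − 18)·sqrt(12n) gives I(n) = (1/sqrt(12n)) ∫_{−∞}^{∞} e^(−u^2) du = sqrt(π/(12n)).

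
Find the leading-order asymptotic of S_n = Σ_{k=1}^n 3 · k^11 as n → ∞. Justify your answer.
S_n ~ n^12 / 4

By integral comparison (Euler-Maclaurin), Σ_{k=1}^n 3 · k^11 = 3 · ∫_0^n x^11 dx + O(n^11) = 3 · n^12/12 = n^12 / 4 + O(n^11). (Equivalently, Faulhaber's formula gives the same leading term.)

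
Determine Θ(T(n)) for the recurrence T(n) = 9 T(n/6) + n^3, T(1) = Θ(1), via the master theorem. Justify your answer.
T(n) = Θ(n^3)

log_6 9 ≈ 1.226. f(n) = n^3 dominates n^(log_6 9) since 3 > 1.226, and the regularity condition a·f(n/b) = 9·(n/6)^3 = (9/216)·n^3 ≤ c·f(n) holds with c = 9/216 ≈ 0.0417 < 1. So this is Case 3: T(n) = Θ(f(n)) = Θ(n^3).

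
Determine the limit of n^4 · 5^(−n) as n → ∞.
lim = 0

Exponentials with base > 1 dominate every fixed polynomial: for any fixed c, n^c / 5^n → 0 as n → ∞ (e.g. by the ratio test, or by writing 5^n = e^(n ln 5) and noting e^(n ln 5) / n^c → ∞). Hence n^4 · 5^(−n) = n^4 / 5^n → 0.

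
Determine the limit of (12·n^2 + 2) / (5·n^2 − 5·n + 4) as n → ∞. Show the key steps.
lim = 12/5

For large n the leading n^2 terms dominate both numerator and denominator. Dividing top and bottom by n^2, every other term tends to 0, leaving 12/5.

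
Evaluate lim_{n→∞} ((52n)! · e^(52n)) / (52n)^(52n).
lim = ∞

Stirling: (52n)! ~ sqrt(2π·52n) · (52n/e)^(52n). Hence
  (52n)! · e^(52n) / (52n)^(52n) ~ sqrt(2π·52n) = sqrt(2π·52) · sqrt(n) → ∞.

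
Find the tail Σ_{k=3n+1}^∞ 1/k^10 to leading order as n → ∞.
Σ_{k>3n} 1/k^10 ~ 1/(9 · (3n)^9)

Compare to the integral: ∫_{3n}^∞ x^(−10) dx = [−x^(−9)/9]_{3n}^∞ = 1/((10−1)·(3n)^9). Euler-Maclaurin then gives
  Σ_{k>3n} 1/k^10 = ∫_{3n}^∞ dx/x^10 − 1/(2·(3n)^10) + O(1/(3n)^11).
(Equivalently this is ζ(10) − Σ_{k≤3n} 1/k^10.)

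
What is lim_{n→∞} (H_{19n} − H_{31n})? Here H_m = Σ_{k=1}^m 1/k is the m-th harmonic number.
lim = ln(19/31)

Euler-Maclaurin gives H_m = ln m + γ + 1/(2m) + O(1/m^2). The γ and O(1/m) terms cancel in the difference:
  H_{19n} − H_{31n} = ln(19n) − ln(31n) + O(1/n) = ln(19/31) + O(1/n).
Hence the limit is ln(19/31).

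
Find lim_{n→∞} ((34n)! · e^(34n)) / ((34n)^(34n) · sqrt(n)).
lim = sqrt(2π·34)

Stirling: (34n)! ~ sqrt(2π·34n) · (34n/e)^(34n). Hence
  (34n)! · e^(34n) / (34n)^(34n) ~ sqrt(2π·34n).
Dividing by sqrt(n): sqrt(2π·34n) / sqrt(n) = sqrt(2π·34) · n^((1−1)/2), so the limit is sqrt(2π·34).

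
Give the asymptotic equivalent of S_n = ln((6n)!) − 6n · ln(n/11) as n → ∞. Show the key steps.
S_n ~ 6n · (ln 66 − 1) + O(ln n)

Stirling: ln((6n)!) = 6n ln(6n) − 6n + O(ln n).
  S_n = 6n ln(6n) − 6n − 6n ln(n/11) + O(ln n)
      = 6n ln(6n) − 6n ln n + 6n ln 11 − 6n + O(ln n)
      = 6n ln 6 + 6n ln 11 − 6n + O(ln n)
      = 6n (ln 66 − 1) + O(ln n).
Numerically ln(66) − 1 ≈ 3.1897.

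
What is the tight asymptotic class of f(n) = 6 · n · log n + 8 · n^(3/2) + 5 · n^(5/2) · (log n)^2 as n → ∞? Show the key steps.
f(n) ∈ Θ(n^(5/2) · (log n)^2)

Compare the terms by growth order. For large n, n^a · (log n)^b dominates n^a' · (log n)^b' iff a > a', or (a = a' and b > b'). Ranking the 3 terms shows the dominant one is 5 · n^(5/2) · (log n)^2. Hence f(n) ∈ Θ(n^(5/2) · (log n)^2).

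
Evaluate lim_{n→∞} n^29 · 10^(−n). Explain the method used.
lim = 0

Exponentials with base > 1 dominate every fixed polynomial: for any fixed c, n^c / 10^n → 0 as n → ∞ (e.g. by the ratio test, or by writing 10^n = e^(n ln 10) and noting e^(n ln 10) / n^c → ∞). Hence n^29 · 10^(−n) = n^29 / 10^n → 0.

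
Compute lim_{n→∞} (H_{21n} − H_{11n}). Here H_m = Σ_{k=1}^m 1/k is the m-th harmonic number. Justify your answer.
lim = ln(21/11)

Euler-Maclaurin gives H_m = ln m + γ + 1/(2m) + O(1/m^2). The γ and O(1/m) terms cancel in the difference:
  H_{21n} − H_{11n} = ln(21n) − ln(11n) + O(1/n) = ln(21/11) + O(1/n).
Hence the limit is ln(21/11).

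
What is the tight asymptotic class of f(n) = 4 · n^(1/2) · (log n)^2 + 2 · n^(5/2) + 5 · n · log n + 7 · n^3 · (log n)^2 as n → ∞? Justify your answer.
f(n) ∈ Θ(n^3 · (log n)^2)

Compare the terms by growth order. For large n, n^a · (log n)^b dominates n^a' · (log n)^b' iff a > a', or (a = a' and b > b'). Ranking the 4 terms shows the dominant one is 7 · n^3 · (log n)^2. Hence f(n) ∈ Θ(n^3 · (log n)^2).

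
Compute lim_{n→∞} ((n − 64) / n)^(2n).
lim = e^(−128)

Rewrite as (1 − 64/n)^(2n). By the standard limit (1 + x/n)^n → e^x, we have (1 − 64/n)^n → e^(−64), and raising to the 2nd power gives e^(−128).
More precisely, ln[(1 − 64/n)^(2n)] = 2n · ln(1 − 64/n) = 2n · (-64/n + O(1/n^2)) = -128 + O(1/n) → -128.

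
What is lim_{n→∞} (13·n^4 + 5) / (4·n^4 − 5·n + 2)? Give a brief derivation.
lim = 13/4

For large n the leading n^4 terms dominate both numerator and denominator. Dividing top and bottom by n^4, every other term tends to 0, leaving 13/4.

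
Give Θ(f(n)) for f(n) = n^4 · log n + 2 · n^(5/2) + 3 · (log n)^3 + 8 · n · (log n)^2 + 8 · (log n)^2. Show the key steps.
f(n) ∈ Θ(n^4 · log n)

Compare the terms by growth order. For large n, n^a · (log n)^b dominates n^a' · (log n)^b' iff a > a', or (a = a' and b > b'). Ranking the 5 terms shows the dominant one is n^4 · log n. Hence f(n) ∈ Θ(n^4 · log n).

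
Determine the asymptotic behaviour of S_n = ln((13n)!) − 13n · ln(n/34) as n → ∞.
S_n ~ 13n · (ln 442 − 1) + O(ln n)

Stirling: ln((13n)!) = 13n ln(13n) − 13n + O(ln n).
  S_n = 13n ln(13n) − 13n − 13n ln(n/34) + O(ln n)
      = 13n ln(13n) − 13n ln n + 13n ln 34 − 13n + O(ln n)
      = 13n ln 13 + 13n ln 34 − 13n + O(ln n)
      = 13n (ln 442 − 1) + O(ln n).
Numerically ln(442) − 1 ≈ 5.0913.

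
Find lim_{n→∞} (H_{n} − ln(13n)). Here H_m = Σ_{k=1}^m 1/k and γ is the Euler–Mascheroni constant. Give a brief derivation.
lim = −ln 13 + γ

By Euler-Maclaurin, H_m = ln m + γ + O(1/m). So
  H_{n} − ln(13n) = ln(n) + γ − ln(13n) + O(1/n)
                       = ln(1/13) + γ + O(1/n).
Hence the limit is ln(1/13) + γ.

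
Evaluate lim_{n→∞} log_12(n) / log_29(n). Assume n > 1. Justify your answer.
lim = ln(29) / ln(12) = log_12(29)

Change of base: log_12(n) = ln n / ln 12 and log_29(n) = ln n / ln 29. The ratio is (ln n / ln 12) · (ln 29 / ln n) = ln 29 / ln 12, a constant independent of n. So the limit is ln 29 / ln 12 = log_12(29).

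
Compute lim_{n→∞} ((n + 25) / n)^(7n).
lim = e^175

Rewrite as (1 + 25/n)^(7n). By the standard limit (1 + x/n)^n → e^x, we have (1 + 25/n)^n → e^25, and raising to the 7th power gives e^175.
More precisely, ln[(1 + 25/n)^(7n)] = 7n · ln(1 + 25/n) = 7n · (25/n + O(1/n^2)) = 175 + O(1/n) → 175.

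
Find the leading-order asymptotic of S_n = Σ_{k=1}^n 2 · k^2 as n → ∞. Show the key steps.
S_n ~ 2 · n^3 / 3

By integral comparison (Euler-Maclaurin), Σ_{k=1}^n 2 · k^2 = 2 · ∫_0^n x^2 dx + O(n^2) = 2 · n^3/3 + O(n^2). (Equivalently, Faulhaber's formula gives the same leading term.)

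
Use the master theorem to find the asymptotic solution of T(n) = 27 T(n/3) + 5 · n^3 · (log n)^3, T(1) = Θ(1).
T(n) = Θ(n^3 · (log n)^4)

Here log_3 27 = 3 and f(n) = 5 · n^3 · (log n)^3 = Θ(n^(log_3 27) · (log n)^3). This is the extended Case 2 of the master theorem (f matches the critical exponent up to log factors), giving T(n) = Θ(n^(log_3 27) · (log n)^(3+1)) = Θ(n^3 · (log n)^4).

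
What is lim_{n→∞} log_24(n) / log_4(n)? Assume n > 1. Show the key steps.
lim = ln(4) / ln(24) = log_24(4)

Change of base: log_24(n) = ln n / ln 24 and log_4(n) = ln n / ln 4. The ratio is (ln n / ln 24) · (ln 4 / ln n) = ln 4 / ln 24, a constant independent of n. So the limit is ln 4 / ln 24 = log_24(4).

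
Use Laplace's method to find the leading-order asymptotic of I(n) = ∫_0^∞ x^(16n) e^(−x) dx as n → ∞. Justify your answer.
I(n) ~ sqrt(2π·16n) · (16n/e)^(16n)

Write the integrand as exp(16n ln x − x) and set f(x) = 16n ln x − x. Then f'(x) = 16n/x − 1 = 0 at x* = 16n, and f''(x*) = −16n/x*^2 = −1/(16n). Laplace's method (interior maximum) gives
  I(n) ~ e^(f(x*)) · sqrt(2π / |f''(x*)|)
        = exp(16n ln(16n) − 16n) · sqrt(2π · 16n)
        = (16n)^(16n) e^(−16n) · sqrt(2π·16n)
        = sqrt(2π·16n) · (16n/e)^(16n).
This matches Γ(16n+1) with Stirling applied to Γ.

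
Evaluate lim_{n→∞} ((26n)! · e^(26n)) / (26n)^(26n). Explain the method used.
lim = ∞

Stirling: (26n)! ~ sqrt(2π·26n) · (26n/e)^(26n). Hence
  (26n)! · e^(26n) / (26n)^(26n) ~ sqrt(2π·26n) = sqrt(2π·26) · sqrt(n) → ∞.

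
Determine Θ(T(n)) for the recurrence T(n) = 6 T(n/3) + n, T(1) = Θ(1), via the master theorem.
T(n) = Θ(n^(log_3 6))

Master theorem: compare f(n) = n to n^(log_3 6) where log_3 6 ≈ 1.631. Since 1 < log_3 6, we have f(n) = O(n^(log_3 6 − ε)) for some ε > 0 — Case 1. Hence T(n) = Θ(n^(log_3 6)).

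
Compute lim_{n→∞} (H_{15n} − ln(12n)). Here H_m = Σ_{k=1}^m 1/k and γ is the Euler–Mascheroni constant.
lim = ln(5/4) + γ

By Euler-Maclaurin, H_m = ln m + γ + O(1/m). So
  H_{15n} − ln(12n) = ln(15n) + γ − ln(12n) + O(1/n)
                       = ln(15/12) + γ + O(1/n).
Hence the limit is ln(15/12) + γ (= ln(5/4)).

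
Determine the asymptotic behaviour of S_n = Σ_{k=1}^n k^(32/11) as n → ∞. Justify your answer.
S_n ~ (11/43) · n^(43/11)

Integral comparison: Σ_{k=1}^n k^(32/11) = ∫_0^n x^(32/11) dx + O(n^(32/11)). The integral is n^(1 + 32/11) / (1 + 32/11) = n^((32+11)/11) / ((32+11)/11) = (11/43) · n^(43/11).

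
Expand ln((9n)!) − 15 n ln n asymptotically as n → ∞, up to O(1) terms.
ln((9n)!) − 15 n ln n = −6 n ln n + 9(ln 9 − 1) n + (1/2) ln(2π·9n) + O(1/n)

Stirling: ln((9n)!) = 9n ln(9n) − 9n + (1/2) ln(2π·9n) + O(1/n).
Expand 9n ln(9n) = 9n (ln n + ln 9) = 9n ln n + 9n ln 9.
Subtract 15n ln n: leading term is (9 − 15) n ln n = −6 n ln n. The next term is 9n ln 9 − 9n = 9(ln 9 − 1) n. Then the (1/2) ln(2π·9n) correction.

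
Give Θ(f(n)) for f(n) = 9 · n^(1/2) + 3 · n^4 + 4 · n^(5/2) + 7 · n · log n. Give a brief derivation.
f(n) ∈ Θ(n^4)

Compare the terms by growth order. For large n, n^a · (log n)^b dominates n^a' · (log n)^b' iff a > a', or (a = a' and b > b'). Ranking the 4 terms shows the dominant one is 3 · n^4. Hence f(n) ∈ Θ(n^4).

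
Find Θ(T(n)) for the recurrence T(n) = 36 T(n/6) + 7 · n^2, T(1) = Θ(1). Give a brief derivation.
T(n) = Θ(n^2 log n)

log_6 36 = 2, and f(n) = 7 · n^2 = Θ(n^(log_6 36)). This is Case 2 of the master theorem: T(n) = Θ(f(n) · log n) = Θ(n^2 log n).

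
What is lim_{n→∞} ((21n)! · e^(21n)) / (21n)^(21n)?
lim = ∞

Stirling: (21n)! ~ sqrt(2π·21n) · (21n/e)^(21n). Hence
  (21n)! · e^(21n) / (21n)^(21n) ~ sqrt(2π·21n) = sqrt(2π·21) · sqrt(n) → ∞.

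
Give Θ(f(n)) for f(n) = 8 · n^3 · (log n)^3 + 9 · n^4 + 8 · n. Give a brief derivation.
f(n) ∈ Θ(n^4)

Compare the terms by growth order. For large n, n^a · (log n)^b dominates n^a' · (log n)^b' iff a > a', or (a = a' and b > b'). Ranking the 3 terms shows the dominant one is 9 · n^4. Hence f(n) ∈ Θ(n^4).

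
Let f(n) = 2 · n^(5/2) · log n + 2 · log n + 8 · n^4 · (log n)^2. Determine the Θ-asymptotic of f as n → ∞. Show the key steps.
f(n) ∈ Θ(n^4 · (log n)^2)

Compare the terms by growth order. For large n, n^a · (log n)^b dominates n^a' · (log n)^b' iff a > a', or (a = a' and b > b'). Ranking the 3 terms shows the dominant one is 8 · n^4 · (log n)^2. Hence f(n) ∈ Θ(n^4 · (log n)^2).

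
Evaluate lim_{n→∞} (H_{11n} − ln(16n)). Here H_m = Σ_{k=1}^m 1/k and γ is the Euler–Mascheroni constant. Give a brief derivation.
lim = ln(11/16) + γ

By Euler-Maclaurin, H_m = ln m + γ + O(1/m). So
  H_{11n} − ln(16n) = ln(11n) + γ − ln(16n) + O(1/n)
                       = ln(11/16) + γ + O(1/n).
Hence the limit is ln(11/16) + γ.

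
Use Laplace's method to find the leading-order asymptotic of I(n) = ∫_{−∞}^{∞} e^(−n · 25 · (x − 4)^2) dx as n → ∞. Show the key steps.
I(n) = sqrt(π/(25n))

Here φ(x) = 25 · (x − 4)^2 has its unique minimum at x* = 4 with φ(x*) = 0 and φ''(x*) = 50. Laplace's method gives
  I(n) ~ e^(−n φ(x*)) · sqrt(2π / (n · φ''(x*))) = sqrt(2π / (50n)) = sqrt(π/(25n)).
This is exact: substituting u = (x − 4)·sqrt(25n) gives I(n) = (1/sqrt(25n)) ∫_{−∞}^{∞} e^(−u^2) du = sqrt(π/(25n)).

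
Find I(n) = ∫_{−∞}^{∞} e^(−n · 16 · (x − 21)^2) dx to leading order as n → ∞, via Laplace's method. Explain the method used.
I(n) = sqrt(π/(16n))

Here φ(x) = 16 · (x − 21)^2 has its unique minimum at x* = 21 with φ(x*) = 0 and φ''(x*) = 32. Laplace's method gives
  I(n) ~ e^(−n φ(x*)) · sqrt(2π / (n · φ''(x*))) = sqrt(2π / (32n)) = sqrt(π/(16n)).
This is exact: substituting u = (x − 21)·sqrt(16n) gives I(n) = (1/sqrt(16n)) ∫_{−∞}^{∞} e^(−u^2) du = sqrt(π/(16n)).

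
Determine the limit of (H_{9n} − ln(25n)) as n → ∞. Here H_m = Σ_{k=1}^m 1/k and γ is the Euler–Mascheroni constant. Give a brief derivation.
lim = ln(9/25) + γ

By Euler-Maclaurin, H_m = ln m + γ + O(1/m). So
  H_{9n} − ln(25n) = ln(9n) + γ − ln(25n) + O(1/n)
                       = ln(9/25) + γ + O(1/n).
Hence the limit is ln(9/25) + γ.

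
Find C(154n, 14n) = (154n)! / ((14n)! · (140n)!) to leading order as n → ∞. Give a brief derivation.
C(154n, 14n) ~ (285311670611/10000000000)^(14n) · sqrt(11/(20π·14n))

Write N = 14n. Apply Stirling to each factorial:
  (11N)! ~ sqrt(2π·11N) · (11N/e)^(11N),
  N! ~ sqrt(2π N) · (N/e)^N,
  (10N)! ~ sqrt(2π·10N) · (10N/e)^(10N).
The exponential factors combine to (11N)^(11N) / (N^N · (10N)^(10N)) = 11^(11N)/10^(10N) = (11^11/10^10)^N = (285311670611/10000000000)^N.
The square-root prefactors combine to sqrt(2π·11N) / (sqrt(2π N)·sqrt(2π·10N)) = sqrt(11 / (2π·10·N)) = sqrt(11/(20π·14n)).
Substituting N = 14n: C(154n, 14n) ~ (285311670611/10000000000)^(14n) · sqrt(11/(20π·14n)).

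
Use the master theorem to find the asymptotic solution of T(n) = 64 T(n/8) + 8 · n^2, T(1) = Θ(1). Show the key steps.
T(n) = Θ(n^2 log n)

log_8 64 = 2, and f(n) = 8 · n^2 = Θ(n^(log_8 64)). This is Case 2 of the master theorem: T(n) = Θ(f(n) · log n) = Θ(n^2 log n).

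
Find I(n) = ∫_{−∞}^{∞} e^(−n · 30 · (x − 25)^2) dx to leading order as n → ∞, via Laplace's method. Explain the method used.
I(n) = sqrt(π/(30n))

Here φ(x) = 30 · (x − 25)^2 has its unique minimum at x* = 25 with φ(x*) = 0 and φ''(x*) = 60. Laplace's method gives
  I(n) ~ e^(−n φ(x*)) · sqrt(2π / (n · φ''(x*))) = sqrt(2π / (60n)) = sqrt(π/(30n)).
This is exact: substituting u = (x − 25)·sqrt(30n) gives I(n) = (1/sqrt(30n)) ∫_{−∞}^{∞} e^(−u^2) du = sqrt(π/(30n)).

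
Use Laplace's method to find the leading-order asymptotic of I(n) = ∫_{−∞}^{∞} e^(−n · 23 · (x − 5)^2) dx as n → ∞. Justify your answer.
I(n) = sqrt(π/(23n))

Here φ(x) = 23 · (x − 5)^2 has its unique minimum at x* = 5 with φ(x*) = 0 and φ''(x*) = 46. Laplace's method gives
  I(n) ~ e^(−n φ(x*)) · sqrt(2π / (n · φ''(x*))) = sqrt(2π / (46n)) = sqrt(π/(23n)).
This is exact: substituting u = (x − 5)·sqrt(23n) gives I(n) = (1/sqrt(23n)) ∫_{−∞}^{∞} e^(−u^2) du = sqrt(π/(23n)).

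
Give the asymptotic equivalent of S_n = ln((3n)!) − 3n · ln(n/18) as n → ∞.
S_n ~ 3n · (ln 54 − 1) + O(ln n)

Stirling: ln((3n)!) = 3n ln(3n) − 3n + O(ln n).
  S_n = 3n ln(3n) − 3n − 3n ln(n/18) + O(ln n)
      = 3n ln(3n) − 3n ln n + 3n ln 18 − 3n + O(ln n)
      = 3n ln 3 + 3n ln 18 − 3n + O(ln n)
      = 3n (ln 54 − 1) + O(ln n).
Numerically ln(54) − 1 ≈ 2.9890.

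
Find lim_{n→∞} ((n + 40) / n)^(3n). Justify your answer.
lim = e^120

Rewrite as (1 + 40/n)^(3n). By the standard limit (1 + x/n)^n → e^x, we have (1 + 40/n)^n → e^40, and raising to the 3rd power gives e^120.
More precisely, ln[(1 + 40/n)^(3n)] = 3n · ln(1 + 40/n) = 3n · (40/n + O(1/n^2)) = 120 + O(1/n) → 120.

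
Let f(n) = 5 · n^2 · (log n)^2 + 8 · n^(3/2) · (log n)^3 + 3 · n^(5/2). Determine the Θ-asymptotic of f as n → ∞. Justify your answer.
f(n) ∈ Θ(n^(5/2))

Compare the terms by growth order. For large n, n^a · (log n)^b dominates n^a' · (log n)^b' iff a > a', or (a = a' and b > b'). Ranking the 3 terms shows the dominant one is 3 · n^(5/2). Hence f(n) ∈ Θ(n^(5/2)).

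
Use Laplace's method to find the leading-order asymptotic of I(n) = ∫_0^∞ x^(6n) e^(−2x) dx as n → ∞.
I(n) ~ (sqrt(2π·6n) / 2) · (6n/(2e))^(6n)

Write the integrand as exp(6n ln x − 2x) and set f(x) = 6n ln x − 2x. Then f'(x) = 6n/x − 2 = 0 at x* = 6n/2, and f''(x*) = −6n/x*^2 = −2^2/(6n). Laplace's method (interior maximum) gives
  I(n) ~ e^(f(x*)) · sqrt(2π / |f''(x*)|)
        = exp(6n ln(6n/2) − 6n) · sqrt(2π · 6n / 2^2)
        = (6n/2)^(6n) e^(−6n) · sqrt(2π·6n) / 2
        = (sqrt(2π·6n) / 2) · (6n/(2e))^(6n).
This matches Γ(6n+1)/2^(6n+1) with Stirling applied to Γ.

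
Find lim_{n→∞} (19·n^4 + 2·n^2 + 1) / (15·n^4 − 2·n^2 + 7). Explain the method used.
lim = 19/15

For large n the leading n^4 terms dominate both numerator and denominator. Dividing top and bottom by n^4, every other term tends to 0, leaving 19/15.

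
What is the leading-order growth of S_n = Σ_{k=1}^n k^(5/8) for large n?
S_n ~ (8/13) · n^(13/8)

Integral comparison: Σ_{k=1}^n k^(5/8) = ∫_0^n x^(5/8) dx + O(n^(5/8)). The integral is n^(1 + 5/8) / (1 + 5/8) = n^((5+8)/8) / ((5+8)/8) = (8/13) · n^(13/8).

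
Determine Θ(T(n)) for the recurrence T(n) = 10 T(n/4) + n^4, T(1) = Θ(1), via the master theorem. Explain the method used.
T(n) = Θ(n^4)

log_4 10 ≈ 1.661. f(n) = n^4 dominates n^(log_4 10) since 4 > 1.661, and the regularity condition a·f(n/b) = 10·(n/4)^4 = (10/256)·n^4 ≤ c·f(n) holds with c = 10/256 ≈ 0.0391 < 1. So this is Case 3: T(n) = Θ(f(n)) = Θ(n^4).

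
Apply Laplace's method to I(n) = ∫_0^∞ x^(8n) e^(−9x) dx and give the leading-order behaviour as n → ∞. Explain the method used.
I(n) ~ (sqrt(2π·8n) / 9) · (8n/(9e))^(8n)

Write the integrand as exp(8n ln x − 9x) and set f(x) = 8n ln x − 9x. Then f'(x) = 8n/x − 9 = 0 at x* = 8n/9, and f''(x*) = −8n/x*^2 = −9^2/(8n). Laplace's method (interior maximum) gives
  I(n) ~ e^(f(x*)) · sqrt(2π / |f''(x*)|)
        = exp(8n ln(8n/9) − 8n) · sqrt(2π · 8n / 9^2)
        = (8n/9)^(8n) e^(−8n) · sqrt(2π·8n) / 9
        = (sqrt(2π·8n) / 9) · (8n/(9e))^(8n).
This matches Γ(8n+1)/9^(8n+1) with Stirling applied to Γ.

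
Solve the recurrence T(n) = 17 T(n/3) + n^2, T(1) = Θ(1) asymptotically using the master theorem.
T(n) = Θ(n^(log_3 17))

Master theorem: compare f(n) = n^2 to n^(log_3 17) where log_3 17 ≈ 2.579. Since 2 < log_3 17, we have f(n) = O(n^(log_3 17 − ε)) for some ε > 0 — Case 1. Hence T(n) = Θ(n^(log_3 17)).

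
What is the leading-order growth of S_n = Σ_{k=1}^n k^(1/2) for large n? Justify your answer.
S_n ~ (2/3) · n^(3/2)

Integral comparison: Σ_{k=1}^n k^(1/2) = ∫_0^n x^(1/2) dx + O(n^(1/2)). The integral is n^(1 + 1/2) / (1 + 1/2) = n^((1+2)/2) / ((1+2)/2) = (2/3) · n^(3/2).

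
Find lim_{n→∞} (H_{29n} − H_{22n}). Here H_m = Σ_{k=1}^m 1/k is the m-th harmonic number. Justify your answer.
lim = ln(29/22)

Euler-Maclaurin gives H_m = ln m + γ + 1/(2m) + O(1/m^2). The γ and O(1/m) terms cancel in the difference:
  H_{29n} − H_{22n} = ln(29n) − ln(22n) + O(1/n) = ln(29/22) + O(1/n).
Hence the limit is ln(29/22).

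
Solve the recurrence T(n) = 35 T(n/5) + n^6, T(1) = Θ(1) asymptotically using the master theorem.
T(n) = Θ(n^6)

log_5 35 ≈ 2.209. f(n) = n^6 dominates n^(log_5 35) since 6 > 2.209, and the regularity condition a·f(n/b) = 35·(n/5)^6 = (35/15625)·n^6 ≤ c·f(n) holds with c = 35/15625 ≈ 0.00224 < 1. So this is Case 3: T(n) = Θ(f(n)) = Θ(n^6).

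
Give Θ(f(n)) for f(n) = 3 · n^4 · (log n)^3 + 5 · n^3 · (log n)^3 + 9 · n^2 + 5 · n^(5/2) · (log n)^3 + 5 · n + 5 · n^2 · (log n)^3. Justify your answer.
f(n) ∈ Θ(n^4 · (log n)^3)

Compare the terms by growth order. For large n, n^a · (log n)^b dominates n^a' · (log n)^b' iff a > a', or (a = a' and b > b'). Ranking the 6 terms shows the dominant one is 3 · n^4 · (log n)^3. Hence f(n) ∈ Θ(n^4 · (log n)^3).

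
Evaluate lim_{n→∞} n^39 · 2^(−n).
lim = 0

Exponentials with base > 1 dominate every fixed polynomial: for any fixed c, n^c / 2^n → 0 as n → ∞ (e.g. by the ratio test, or by writing 2^n = e^(n ln 2) and noting e^(n ln 2) / n^c → ∞). Hence n^39 · 2^(−n) = n^39 / 2^n → 0.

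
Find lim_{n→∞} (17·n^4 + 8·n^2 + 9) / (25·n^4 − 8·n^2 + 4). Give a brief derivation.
lim = 17/25

For large n the leading n^4 terms dominate both numerator and denominator. Dividing top and bottom by n^4, every other term tends to 0, leaving 17/25.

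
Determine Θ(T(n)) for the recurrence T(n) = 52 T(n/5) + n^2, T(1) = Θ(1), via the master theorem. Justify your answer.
T(n) = Θ(n^(log_5 52))

Master theorem: compare f(n) = n^2 to n^(log_5 52) where log_5 52 ≈ 2.455. Since 2 < log_5 52, we have f(n) = O(n^(log_5 52 − ε)) for some ε > 0 — Case 1. Hence T(n) = Θ(n^(log_5 52)).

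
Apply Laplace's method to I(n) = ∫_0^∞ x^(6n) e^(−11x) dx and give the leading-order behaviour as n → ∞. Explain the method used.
I(n) ~ (sqrt(2π·6n) / 11) · (6n/(11e))^(6n)

Write the integrand as exp(6n ln x − 11x) and set f(x) = 6n ln x − 11x. Then f'(x) = 6n/x − 11 = 0 at x* = 6n/11, and f''(x*) = −6n/x*^2 = −11^2/(6n). Laplace's method (interior maximum) gives
  I(n) ~ e^(f(x*)) · sqrt(2π / |f''(x*)|)
        = exp(6n ln(6n/11) − 6n) · sqrt(2π · 6n / 11^2)
        = (6n/11)^(6n) e^(−6n) · sqrt(2π·6n) / 11
        = (sqrt(2π·6n) / 11) · (6n/(11e))^(6n).
This matches Γ(6n+1)/11^(6n+1) with Stirling applied to Γ.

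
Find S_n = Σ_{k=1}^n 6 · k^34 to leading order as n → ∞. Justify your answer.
S_n ~ 6 · n^35 / 35

By integral comparison (Euler-Maclaurin), Σ_{k=1}^n 6 · k^34 = 6 · ∫_0^n x^34 dx + O(n^34) = 6 · n^35/35 + O(n^34). (Equivalently, Faulhaber's formula gives the same leading term.)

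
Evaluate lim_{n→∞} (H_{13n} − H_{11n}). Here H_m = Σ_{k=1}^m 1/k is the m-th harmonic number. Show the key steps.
lim = ln(13/11)

Euler-Maclaurin gives H_m = ln m + γ + 1/(2m) + O(1/m^2). The γ and O(1/m) terms cancel in the difference:
  H_{13n} − H_{11n} = ln(13n) − ln(11n) + O(1/n) = ln(13/11) + O(1/n).
Hence the limit is ln(13/11).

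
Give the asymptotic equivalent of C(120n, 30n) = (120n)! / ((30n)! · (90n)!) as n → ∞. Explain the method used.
C(120n, 30n) ~ (256/27)^(30n) · sqrt(2/(3π·30n))

Write N = 30n. Apply Stirling to each factorial:
  (4N)! ~ sqrt(2π·4N) · (4N/e)^(4N),
  N! ~ sqrt(2π N) · (N/e)^N,
  (3N)! ~ sqrt(2π·3N) · (3N/e)^(3N).
The exponential factors combine to (4N)^(4N) / (N^N · (3N)^(3N)) = 4^(4N)/3^(3N) = (4^4/3^3)^N = (256/27)^N.
The square-root prefactors combine to sqrt(2π·4N) / (sqrt(2π N)·sqrt(2π·3N)) = sqrt(4 / (2π·3·N)) = sqrt(2/(3π·30n)).
Substituting N = 30n: C(120n, 30n) ~ (256/27)^(30n) · sqrt(2/(3π·30n)).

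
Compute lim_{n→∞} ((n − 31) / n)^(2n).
lim = e^(−62)

Rewrite as (1 − 31/n)^(2n). By the standard limit (1 + x/n)^n → e^x, we have (1 − 31/n)^n → e^(−31), and raising to the 2nd power gives e^(−62).
More precisely, ln[(1 − 31/n)^(2n)] = 2n · ln(1 − 31/n) = 2n · (-31/n + O(1/n^2)) = -62 + O(1/n) → -62.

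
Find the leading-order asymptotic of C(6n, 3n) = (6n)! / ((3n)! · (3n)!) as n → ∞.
C(6n, 3n) ~ (4)^(3n) · sqrt(1/(π·3n))

Write N = 3n. Apply Stirling to each factorial:
  (2N)! ~ sqrt(2π·2N) · (2N/e)^(2N),
  N! ~ sqrt(2π N) · (N/e)^N,
  (1N)! ~ sqrt(2π·1N) · (1N/e)^(1N).
The exponential factors combine to (2N)^(2N) / (N^N · (1N)^(1N)) = 2^(2N)/1^(1N) = (2^2/1^1)^N = (4)^N.
The square-root prefactors combine to sqrt(2π·2N) / (sqrt(2π N)·sqrt(2π·1N)) = sqrt(2 / (2π·1·N)) = sqrt(1/(π·3n)).
Substituting N = 3n: C(6n, 3n) ~ (4)^(3n) · sqrt(1/(π·3n)).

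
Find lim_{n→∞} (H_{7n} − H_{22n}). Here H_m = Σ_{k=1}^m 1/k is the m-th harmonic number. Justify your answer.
lim = ln(7/22)

Euler-Maclaurin gives H_m = ln m + γ + 1/(2m) + O(1/m^2). The γ and O(1/m) terms cancel in the difference:
  H_{7n} − H_{22n} = ln(7n) − ln(22n) + O(1/n) = ln(7/22) + O(1/n).
Hence the limit is ln(7/22).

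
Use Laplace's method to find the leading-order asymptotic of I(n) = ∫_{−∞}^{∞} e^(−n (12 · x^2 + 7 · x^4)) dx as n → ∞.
I(n) ~ sqrt(π/(12n))

φ(x) = 12 · x^2 + 7 · x^4 has its unique global minimum at x* = 0 (since φ'(x) = 24x + 28x^3 = 0 only at x = 0 for real x with both coefficients positive, and φ → ∞ as |x| → ∞). At x* = 0, φ(0) = 0 and φ''(0) = 24. Laplace's method then gives
  I(n) ~ sqrt(2π / (n · φ''(0))) · e^(−n φ(0)) = sqrt(2π / (24n)) = sqrt(π/(12n)).
The 7 · x^4 term contributes only at subleading order (an O(1/n) relative correction).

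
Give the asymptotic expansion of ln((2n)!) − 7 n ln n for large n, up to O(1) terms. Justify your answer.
ln((2n)!) − 7 n ln n = −5 n ln n + 2(ln 2 − 1) n + (1/2) ln(2π·2n) + O(1/n)

Stirling: ln((2n)!) = 2n ln(2n) − 2n + (1/2) ln(2π·2n) + O(1/n).
Expand 2n ln(2n) = 2n (ln n + ln 2) = 2n ln n + 2n ln 2.
Subtract 7n ln n: leading term is (2 − 7) n ln n = −5 n ln n. The next term is 2n ln 2 − 2n = 2(ln 2 − 1) n. Then the (1/2) ln(2π·2n) correction.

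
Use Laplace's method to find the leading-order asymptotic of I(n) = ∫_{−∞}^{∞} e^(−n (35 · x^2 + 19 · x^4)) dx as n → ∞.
I(n) ~ sqrt(π/(35n))

φ(x) = 35 · x^2 + 19 · x^4 has its unique global minimum at x* = 0 (since φ'(x) = 70x + 76x^3 = 0 only at x = 0 for real x with both coefficients positive, and φ → ∞ as |x| → ∞). At x* = 0, φ(0) = 0 and φ''(0) = 70. Laplace's method then gives
  I(n) ~ sqrt(2π / (n · φ''(0))) · e^(−n φ(0)) = sqrt(2π / (70n)) = sqrt(π/(35n)).
The 19 · x^4 term contributes only at subleading order (an O(1/n) relative correction).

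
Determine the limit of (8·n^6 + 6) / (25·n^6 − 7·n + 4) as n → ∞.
lim = 8/25

For large n the leading n^6 terms dominate both numerator and denominator. Dividing top and bottom by n^6, every other term tends to 0, leaving 8/25.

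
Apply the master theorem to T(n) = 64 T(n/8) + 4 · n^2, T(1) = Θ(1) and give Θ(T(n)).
T(n) = Θ(n^2 log n)

log_8 64 = 2, and f(n) = 4 · n^2 = Θ(n^(log_8 64)). This is Case 2 of the master theorem: T(n) = Θ(f(n) · log n) = Θ(n^2 log n).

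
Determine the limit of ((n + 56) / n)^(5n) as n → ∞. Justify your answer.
lim = e^280

Rewrite as (1 + 56/n)^(5n). By the standard limit (1 + x/n)^n → e^x, we have (1 + 56/n)^n → e^56, and raising to the 5th power gives e^280.
More precisely, ln[(1 + 56/n)^(5n)] = 5n · ln(1 + 56/n) = 5n · (56/n + O(1/n^2)) = 280 + O(1/n) → 280.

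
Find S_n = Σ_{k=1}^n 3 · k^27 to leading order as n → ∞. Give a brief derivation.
S_n ~ 3 · n^28 / 28

By integral comparison (Euler-Maclaurin), Σ_{k=1}^n 3 · k^27 = 3 · ∫_0^n x^27 dx + O(n^27) = 3 · n^28/28 + O(n^27). (Equivalently, Faulhaber's formula gives the same leading term.)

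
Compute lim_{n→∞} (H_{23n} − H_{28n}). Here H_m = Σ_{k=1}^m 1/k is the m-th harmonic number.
lim = ln(23/28)

Euler-Maclaurin gives H_m = ln m + γ + 1/(2m) + O(1/m^2). The γ and O(1/m) terms cancel in the difference:
  H_{23n} − H_{28n} = ln(23n) − ln(28n) + O(1/n) = ln(23/28) + O(1/n).
Hence the limit is ln(23/28).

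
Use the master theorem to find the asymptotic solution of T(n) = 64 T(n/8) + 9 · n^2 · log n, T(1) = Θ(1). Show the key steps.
T(n) = Θ(n^2 · (log n)^2)

Here log_8 64 = 2 and f(n) = 9 · n^2 · log n = Θ(n^(log_8 64) · (log n)^1). This is the extended Case 2 of the master theorem (f matches the critical exponent up to log factors), giving T(n) = Θ(n^(log_8 64) · (log n)^(1+1)) = Θ(n^2 · (log n)^2).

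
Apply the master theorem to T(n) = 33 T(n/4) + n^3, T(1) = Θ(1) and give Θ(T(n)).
T(n) = Θ(n^3)

log_4 33 ≈ 2.522. f(n) = n^3 dominates n^(log_4 33) since 3 > 2.522, and the regularity condition a·f(n/b) = 33·(n/4)^3 = (33/64)·n^3 ≤ c·f(n) holds with c = 33/64 ≈ 0.516 < 1. So this is Case 3: T(n) = Θ(f(n)) = Θ(n^3).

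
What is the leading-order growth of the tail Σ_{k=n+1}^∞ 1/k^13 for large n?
Σ_{k>n} 1/k^13 ~ 1/(12 · n^12)

Compare to the integral: ∫_{n}^∞ x^(−13) dx = [−x^(−12)/12]_{n}^∞ = 1/((13−1)·n^12). Euler-Maclaurin then gives
  Σ_{k>n} 1/k^13 = ∫_{n}^∞ dx/x^13 − 1/(2·n^13) + O(1/n^14).
(Equivalently this is ζ(13) − Σ_{k≤n} 1/k^13.)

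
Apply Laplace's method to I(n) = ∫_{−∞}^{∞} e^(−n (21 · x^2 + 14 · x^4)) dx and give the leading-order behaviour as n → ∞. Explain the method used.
I(n) ~ sqrt(π/(21n))

φ(x) = 21 · x^2 + 14 · x^4 has its unique global minimum at x* = 0 (since φ'(x) = 42x + 56x^3 = 0 only at x = 0 for real x with both coefficients positive, and φ → ∞ as |x| → ∞). At x* = 0, φ(0) = 0 and φ''(0) = 42. Laplace's method then gives
  I(n) ~ sqrt(2π / (n · φ''(0))) · e^(−n φ(0)) = sqrt(2π / (42n)) = sqrt(π/(21n)).
The 14 · x^4 term contributes only at subleading order (an O(1/n) relative correction).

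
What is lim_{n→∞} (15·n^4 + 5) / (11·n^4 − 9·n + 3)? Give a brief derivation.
lim = 15/11

For large n the leading n^4 terms dominate both numerator and denominator. Dividing top and bottom by n^4, every other term tends to 0, leaving 15/11.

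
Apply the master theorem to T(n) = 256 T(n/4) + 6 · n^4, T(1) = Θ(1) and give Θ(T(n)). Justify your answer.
T(n) = Θ(n^4 log n)

log_4 256 = 4, and f(n) = 6 · n^4 = Θ(n^(log_4 256)). This is Case 2 of the master theorem: T(n) = Θ(f(n) · log n) = Θ(n^4 log n).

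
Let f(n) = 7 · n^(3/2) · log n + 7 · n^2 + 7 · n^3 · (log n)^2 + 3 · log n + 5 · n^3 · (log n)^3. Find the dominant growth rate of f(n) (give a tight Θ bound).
f(n) ∈ Θ(n^3 · (log n)^3)

Compare the terms by growth order. For large n, n^a · (log n)^b dominates n^a' · (log n)^b' iff a > a', or (a = a' and b > b'). Ranking the 5 terms shows the dominant one is 5 · n^3 · (log n)^3. Hence f(n) ∈ Θ(n^3 · (log n)^3).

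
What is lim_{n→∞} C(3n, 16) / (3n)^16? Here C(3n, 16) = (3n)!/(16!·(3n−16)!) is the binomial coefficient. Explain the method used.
lim = 1/16! = 1/20922789888000

With N = 3n → ∞: C(N, 16) / N^16 = [N(N−1)…(N−15)] / (16! · N^16) = (1/16!) · 1 · (1 − 1/(3n)) · … · (1 − 15/(3n)). Each factor → 1 as N → ∞, so the limit is 1/16! = 1/20922789888000.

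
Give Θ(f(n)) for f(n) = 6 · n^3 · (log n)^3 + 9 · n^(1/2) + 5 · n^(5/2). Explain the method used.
f(n) ∈ Θ(n^3 · (log n)^3)

Compare the terms by growth order. For large n, n^a · (log n)^b dominates n^a' · (log n)^b' iff a > a', or (a = a' and b > b'). Ranking the 3 terms shows the dominant one is 6 · n^3 · (log n)^3. Hence f(n) ∈ Θ(n^3 · (log n)^3).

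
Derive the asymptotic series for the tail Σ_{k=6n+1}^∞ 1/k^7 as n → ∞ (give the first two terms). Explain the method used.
Σ_{k>6n} 1/k^7 = 1/(6 · (6n)^6) − 1/(2 · (6n)^7) + O(1/(6n)^8)

Compare to the integral: ∫_{6n}^∞ x^(−7) dx = [−x^(−6)/6]_{6n}^∞ = 1/((7−1)·(6n)^6). The Euler-Maclaurin correction adds −f(6n)/2 = −1/(2·(6n)^7). Euler-Maclaurin then gives
  Σ_{k>6n} 1/k^7 = ∫_{6n}^∞ dx/x^7 − 1/(2·(6n)^7) + O(1/(6n)^8).
(Equivalently this is ζ(7) − Σ_{k≤6n} 1/k^7.)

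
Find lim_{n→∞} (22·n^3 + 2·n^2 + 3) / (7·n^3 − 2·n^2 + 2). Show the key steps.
lim = 22/7

For large n the leading n^3 terms dominate both numerator and denominator. Dividing top and bottom by n^3, every other term tends to 0, leaving 22/7.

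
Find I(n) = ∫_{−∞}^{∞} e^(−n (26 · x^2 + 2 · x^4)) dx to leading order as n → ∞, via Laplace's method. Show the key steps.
I(n) ~ sqrt(π/(26n))

φ(x) = 26 · x^2 + 2 · x^4 has its unique global minimum at x* = 0 (since φ'(x) = 52x + 8x^3 = 0 only at x = 0 for real x with both coefficients positive, and φ → ∞ as |x| → ∞). At x* = 0, φ(0) = 0 and φ''(0) = 52. Laplace's method then gives
  I(n) ~ sqrt(2π / (n · φ''(0))) · e^(−n φ(0)) = sqrt(2π / (52n)) = sqrt(π/(26n)).
The 2 · x^4 term contributes only at subleading order (an O(1/n) relative correction).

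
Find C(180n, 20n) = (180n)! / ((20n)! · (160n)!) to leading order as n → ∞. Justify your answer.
C(180n, 20n) ~ (387420489/16777216)^(20n) · sqrt(9/(16π·20n))

Write N = 20n. Apply Stirling to each factorial:
  (9N)! ~ sqrt(2π·9N) · (9N/e)^(9N),
  N! ~ sqrt(2π N) · (N/e)^N,
  (8N)! ~ sqrt(2π·8N) · (8N/e)^(8N).
The exponential factors combine to (9N)^(9N) / (N^N · (8N)^(8N)) = 9^(9N)/8^(8N) = (9^9/8^8)^N = (387420489/16777216)^N.
The square-root prefactors combine to sqrt(2π·9N) / (sqrt(2π N)·sqrt(2π·8N)) = sqrt(9 / (2π·8·N)) = sqrt(9/(16π·20n)).
Substituting N = 20n: C(180n, 20n) ~ (387420489/16777216)^(20n) · sqrt(9/(16π·20n)).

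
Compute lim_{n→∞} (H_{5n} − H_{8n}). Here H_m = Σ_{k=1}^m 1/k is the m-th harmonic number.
lim = ln(5/8)

Euler-Maclaurin gives H_m = ln m + γ + 1/(2m) + O(1/m^2). The γ and O(1/m) terms cancel in the difference:
  H_{5n} − H_{8n} = ln(5n) − ln(8n) + O(1/n) = ln(5/8) + O(1/n).
Hence the limit is ln(5/8).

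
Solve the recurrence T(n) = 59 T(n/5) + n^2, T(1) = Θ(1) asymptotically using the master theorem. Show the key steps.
T(n) = Θ(n^(log_5 59))

Master theorem: compare f(n) = n^2 to n^(log_5 59) where log_5 59 ≈ 2.534. Since 2 < log_5 59, we have f(n) = O(n^(log_5 59 − ε)) for some ε > 0 — Case 1. Hence T(n) = Θ(n^(log_5 59)).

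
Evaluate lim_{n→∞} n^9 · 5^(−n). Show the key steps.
lim = 0

Exponentials with base > 1 dominate every fixed polynomial: for any fixed c, n^c / 5^n → 0 as n → ∞ (e.g. by the ratio test, or by writing 5^n = e^(n ln 5) and noting e^(n ln 5) / n^c → ∞). Hence n^9 · 5^(−n) = n^9 / 5^n → 0.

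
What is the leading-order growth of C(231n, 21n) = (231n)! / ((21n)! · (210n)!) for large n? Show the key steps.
C(231n, 21n) ~ (285311670611/10000000000)^(21n) · sqrt(11/(20π·21n))

Write N = 21n. Apply Stirling to each factorial:
  (11N)! ~ sqrt(2π·11N) · (11N/e)^(11N),
  N! ~ sqrt(2π N) · (N/e)^N,
  (10N)! ~ sqrt(2π·10N) · (10N/e)^(10N).
The exponential factors combine to (11N)^(11N) / (N^N · (10N)^(10N)) = 11^(11N)/10^(10N) = (11^11/10^10)^N = (285311670611/10000000000)^N.
The square-root prefactors combine to sqrt(2π·11N) / (sqrt(2π N)·sqrt(2π·10N)) = sqrt(11 / (2π·10·N)) = sqrt(11/(20π·21n)).
Substituting N = 21n: C(231n, 21n) ~ (285311670611/10000000000)^(21n) · sqrt(11/(20π·21n)).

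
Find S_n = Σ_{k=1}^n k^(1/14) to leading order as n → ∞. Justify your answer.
S_n ~ (14/15) · n^(15/14)

Integral comparison: Σ_{k=1}^n k^(1/14) = ∫_0^n x^(1/14) dx + O(n^(1/14)). The integral is n^(1 + 1/14) / (1 + 1/14) = n^((1+14)/14) / ((1+14)/14) = (14/15) · n^(15/14).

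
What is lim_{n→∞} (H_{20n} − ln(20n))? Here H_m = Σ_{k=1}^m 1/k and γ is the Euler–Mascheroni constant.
lim = γ

By Euler-Maclaurin, H_m = ln m + γ + O(1/m). So
  H_{20n} − ln(20n) = ln(20n) + γ − ln(20n) + O(1/n)
                       = ln(20/20) + γ + O(1/n).
Hence the limit is γ (since ln 1 = 0).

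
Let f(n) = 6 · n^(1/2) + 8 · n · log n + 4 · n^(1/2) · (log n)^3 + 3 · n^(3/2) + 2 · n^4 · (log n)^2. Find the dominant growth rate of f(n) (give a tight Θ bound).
f(n) ∈ Θ(n^4 · (log n)^2)

Compare the terms by growth order. For large n, n^a · (log n)^b dominates n^a' · (log n)^b' iff a > a', or (a = a' and b > b'). Ranking the 5 terms shows the dominant one is 2 · n^4 · (log n)^2. Hence f(n) ∈ Θ(n^4 · (log n)^2).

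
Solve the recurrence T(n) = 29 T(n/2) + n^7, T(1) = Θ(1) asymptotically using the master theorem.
T(n) = Θ(n^7)

log_2 29 ≈ 4.858. f(n) = n^7 dominates n^(log_2 29) since 7 > 4.858, and the regularity condition a·f(n/b) = 29·(n/2)^7 = (29/128)·n^7 ≤ c·f(n) holds with c = 29/128 ≈ 0.227 < 1. So this is Case 3: T(n) = Θ(f(n)) = Θ(n^7).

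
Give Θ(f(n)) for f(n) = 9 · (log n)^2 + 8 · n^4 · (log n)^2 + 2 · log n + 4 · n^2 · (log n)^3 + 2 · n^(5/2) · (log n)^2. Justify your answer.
f(n) ∈ Θ(n^4 · (log n)^2)

Compare the terms by growth order. For large n, n^a · (log n)^b dominates n^a' · (log n)^b' iff a > a', or (a = a' and b > b'). Ranking the 5 terms shows the dominant one is 8 · n^4 · (log n)^2. Hence f(n) ∈ Θ(n^4 · (log n)^2).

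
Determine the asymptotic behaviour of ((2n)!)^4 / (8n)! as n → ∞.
((2n)!)^4/(8n)! ~ ((2π·2n)^(3/2) / 2) · 4^(−4·2n)  →  0

Write N = 2n. Stirling: N! ~ sqrt(2π N)(N/e)^N and (4N)! ~ sqrt(2π·4N)·(4N/e)^(4N).
  (N!)^4/(4N)! ~ (2π N)^(4/2) (N/e)^(4N) / [sqrt(2π·4N) (4N/e)^(4N)]
     = (2π N)^(4/2) / sqrt(2π·4N) · (N/(4N))^(4N)
     = (2π N)^((4−1)/2) / 2 · 4^(−4N).
Since 4^4 > 1, the factor 4^(−4N) decays exponentially, so the ratio → 0. Substituting N = 2n gives the stated form.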